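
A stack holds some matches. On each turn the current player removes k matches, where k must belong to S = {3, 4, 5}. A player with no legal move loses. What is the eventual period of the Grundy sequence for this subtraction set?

G(0) = 0
G(1) = mex{} = 0
G(2) = mex{} = 0
G(3) = mex{0} = 1
G(4) = mex{0,0} = 1
G(5) = mex{0,0,0} = 1
G(6) = mex{1,0,0} = 2
G(7) = mex{1,1,0} = 2
G(8) = mex{1,1,1} = 0
G(9) = mex{2,1,1} = 0
G(10) = mex{2,2,1} = 0
G(11) = mex{0,2,2} = 1
G(12) = mex{0,0,2} = 1
G(13) = mex{0,0,0} = 1
G(14) = mex{1,0,0} = 2
G(15) = mex{1,1,0} = 2
G(16) = mex{1,1,1} = 0
G(17) = mex{2,1,1} = 0
G(n+8) = G(n) holds for n = 0,…,4 (a full window of length max(S) = 5), so the sequence is purely periodic with period 8.

8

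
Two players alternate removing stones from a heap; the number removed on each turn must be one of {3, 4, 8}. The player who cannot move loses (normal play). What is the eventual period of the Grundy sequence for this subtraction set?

12

n :  0  1  2  3  4  5  6  7  8  9 10 11 12 13 14 15 16 17 18 19 20 21 22 23 24 25
G :  0  0  0  1  1  1  2  0  2  3  1  3  0  0  0  1  1  1  2  0  2  3  1  3  0  0
G(n+12) = G(n) holds for n = 0,…,7 (a full window of length max(S) = 8), so the sequence is purely periodic with period 12.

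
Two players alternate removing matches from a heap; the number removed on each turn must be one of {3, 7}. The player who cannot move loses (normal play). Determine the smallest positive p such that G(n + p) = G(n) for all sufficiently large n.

G(0) = 0
G(1) = mex{} = 0
G(2) = mex{} = 0
G(3) = mex{0} = 1
G(4) = mex{0} = 1
G(5) = mex{0} = 1
G(6) = mex{1} = 0
G(7) = mex{1,0} = 2
G(8) = mex{1,0} = 2
G(9) = mex{0,0} = 1
G(10) = mex{2,1} = 0
G(11) = mex{2,1} = 0
G(12) = mex{1,1} = 0
G(13) = mex{0,0} = 1
G(14) = mex{0,2} = 1
G(15) = mex{0,2} = 1
G(16) = mex{1,1} = 0
G(17) = mex{1,0} = 2
G(18) = mex{1,0} = 2
G(19) = mex{0,0} = 1
G(20) = mex{2,1} = 0
G(21) = mex{2,1} = 0
G(n+10) = G(n) holds for n = 0,…,6 (a full window of length max(S) = 7), so the sequence is purely periodic with period 10.

10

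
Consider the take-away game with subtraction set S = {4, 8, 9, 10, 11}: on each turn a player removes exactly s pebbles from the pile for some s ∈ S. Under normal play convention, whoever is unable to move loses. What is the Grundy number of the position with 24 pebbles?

2

n :  0  1  2  3  4  5  6  7  8  9 10 11 12 13 14 15 16 17 18 19 20 21 22 23 24
G :  0  0  0  0  1  1  1  1  2  2  2  2  3  3  3  0  0  0  0  1  1  1  1  2  2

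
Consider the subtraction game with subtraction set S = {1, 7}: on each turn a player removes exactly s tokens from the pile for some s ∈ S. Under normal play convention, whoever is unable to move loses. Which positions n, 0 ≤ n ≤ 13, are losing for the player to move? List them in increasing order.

n :  0  1  2  3  4  5  6  7  8  9 10 11 12 13
G :  0  1  0  1  0  1  0  1  0  1  0  1  0  1
P-positions are exactly the n with G(n) = 0.

0, 2, 4, 6, 8, 10, 12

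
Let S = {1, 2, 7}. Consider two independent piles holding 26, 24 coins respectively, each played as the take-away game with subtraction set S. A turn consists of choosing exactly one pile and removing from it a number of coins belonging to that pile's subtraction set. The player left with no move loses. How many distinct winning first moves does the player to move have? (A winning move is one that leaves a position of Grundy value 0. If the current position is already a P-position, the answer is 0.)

All piles use S = {1, 2, 7}:
n :  0  1  2  3  4  5  6  7  8  9 10 11 12 13 14 15 16 17 18 19 20 21 22 23 24 25 26
G :  0  1  2  0  1  2  0  1  2  0  1  2  0  1  2  0  1  2  0  1  2  0  1  2  0  1  2
Pile A: G(26) = 2.
Pile B: G(24) = 0.
Combined Grundy value = 2 ⊕ 0 = 2.
A winning move leaves total XOR = 0, i.e. changes one component's Grundy value g to g ⊕ X where X is the current total.
Pile A: need g' = 2⊕2 = 0. Options: 26−1→G=1, 26−2→G=0, 26−7→G=1. Hits: 1.
Pile B: need g' = 0⊕2 = 2. Options: 24−1→G=2, 24−2→G=1, 24−7→G=2. Hits: 2.

3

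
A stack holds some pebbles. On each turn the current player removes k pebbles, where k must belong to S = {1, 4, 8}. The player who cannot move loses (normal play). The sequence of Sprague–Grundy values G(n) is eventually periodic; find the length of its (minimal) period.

G(0) = 0
G(1) = mex{0} = 1
G(2) = mex{1} = 0
G(3) = mex{0} = 1
G(4) = mex{1,0} = 2
G(5) = mex{2,1} = 0
G(6) = mex{0,0} = 1
G(7) = mex{1,1} = 0
G(8) = mex{0,2,0} = 1
G(9) = mex{1,0,1} = 2
G(10) = mex{2,1,0} = 3
G(11) = mex{3,0,1} = 2
G(12) = mex{2,1,2} = 0
G(13) = mex{0,2,0} = 1
G(14) = mex{1,3,1} = 0
G(15) = mex{0,2,0} = 1
G(16) = mex{1,0,1} = 2
G(17) = mex{2,1,2} = 0
G(18) = mex{0,0,3} = 1
G(19) = mex{1,1,2} = 0
G(20) = mex{0,2,0} = 1
G(21) = mex{1,0,1} = 2
G(22) = mex{2,1,0} = 3
G(23) = mex{3,0,1} = 2
G(24) = mex{2,1,2} = 0
G(25) = mex{0,2,0} = 1
G(n+12) = G(n) holds for n = 0,…,7 (a full window of length max(S) = 8), so the sequence is purely periodic with period 12.

12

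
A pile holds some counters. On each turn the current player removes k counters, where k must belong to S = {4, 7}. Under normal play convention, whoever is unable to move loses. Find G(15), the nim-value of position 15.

1

n :  0  1  2  3  4  5  6  7  8  9 10 11 12 13 14 15
G :  0  0  0  0  1  1  1  1  2  2  2  0  0  0  0  1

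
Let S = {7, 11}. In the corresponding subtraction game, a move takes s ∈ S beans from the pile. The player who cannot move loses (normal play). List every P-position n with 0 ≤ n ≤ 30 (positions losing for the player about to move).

n :  0  1  2  3  4  5  6  7  8  9 10 11 12 13 14 15 16 17 18 19 20 21 22 23 24 25 26 27 28 29 30
G :  0  0  0  0  0  0  0  1  1  1  1  1  1  1  2  2  2  2  0  0  0  0  0  0  0  1  1  1  1  1  1
P-positions are exactly the n with G(n) = 0.

0, 1, 2, 3, 4, 5, 6, 18, 19, 20, 21, 22, 23, 24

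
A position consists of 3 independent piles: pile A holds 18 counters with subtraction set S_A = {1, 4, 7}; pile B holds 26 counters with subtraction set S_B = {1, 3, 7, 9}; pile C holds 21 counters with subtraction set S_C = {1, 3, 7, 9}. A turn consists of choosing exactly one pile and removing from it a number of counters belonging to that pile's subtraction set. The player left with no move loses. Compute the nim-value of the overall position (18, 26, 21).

1

Pile A, S = {1, 4, 7}:
n :  0  1  2  3  4  5  6  7  8  9 10 11 12 13 14 15 16 17 18
G :  0  1  0  1  2  0  1  2  0  1  0  1  2  0  1  2  0  1  0
G_A(18) = 0.
Pile B, S = {1, 3, 7, 9}:
n :  0  1  2  3  4  5  6  7  8  9 10 11 12 13 14 15 16 17 18 19 20 21 22 23 24 25 26
G :  0  1  0  1  0  1  0  1  0  1  0  1  0  1  0  1  0  1  0  1  0  1  0  1  0  1  0
G_B(26) = 0.
Pile C, S = {1, 3, 7, 9}:
n :  0  1  2  3  4  5  6  7  8  9 10 11 12 13 14 15 16 17 18 19 20 21
G :  0  1  0  1  0  1  0  1  0  1  0  1  0  1  0  1  0  1  0  1  0  1
G_C(21) = 1.
Combined Grundy value = 0 ⊕ 0 ⊕ 1 = 1.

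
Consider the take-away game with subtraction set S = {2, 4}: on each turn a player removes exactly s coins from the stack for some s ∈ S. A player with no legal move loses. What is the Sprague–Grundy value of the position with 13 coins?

0

n :  0  1  2  3  4  5  6  7  8  9 10 11 12 13
G :  0  0  1  1  2  2  0  0  1  1  2  2  0  0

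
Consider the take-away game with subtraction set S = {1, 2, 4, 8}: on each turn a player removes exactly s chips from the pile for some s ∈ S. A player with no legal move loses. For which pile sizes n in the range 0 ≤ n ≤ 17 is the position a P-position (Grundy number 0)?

0, 3, 6, 9, 12, 15

G(0) = 0
G(1) = mex{0} = 1
G(2) = mex{1,0} = 2
G(3) = mex{2,1} = 0
G(4) = mex{0,2,0} = 1
G(5) = mex{1,0,1} = 2
G(6) = mex{2,1,2} = 0
G(7) = mex{0,2,0} = 1
G(8) = mex{1,0,1,0} = 2
G(9) = mex{2,1,2,1} = 0
G(10) = mex{0,2,0,2} = 1
G(11) = mex{1,0,1,0} = 2
G(12) = mex{2,1,2,1} = 0
G(13) = mex{0,2,0,2} = 1
G(14) = mex{1,0,1,0} = 2
G(15) = mex{2,1,2,1} = 0
G(16) = mex{0,2,0,2} = 1
G(17) = mex{1,0,1,0} = 2
P-positions are exactly the n with G(n) = 0.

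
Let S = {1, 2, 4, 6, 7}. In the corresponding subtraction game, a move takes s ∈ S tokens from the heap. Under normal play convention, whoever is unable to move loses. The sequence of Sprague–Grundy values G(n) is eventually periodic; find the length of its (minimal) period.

G(0) = 0
G(1) = mex{0} = 1
G(2) = mex{1,0} = 2
G(3) = mex{2,1} = 0
G(4) = mex{0,2,0} = 1
G(5) = mex{1,0,1} = 2
G(6) = mex{2,1,2,0} = 3
G(7) = mex{3,2,0,1,0} = 4
G(8) = mex{4,3,1,2,1} = 0
G(9) = mex{0,4,2,0,2} = 1
G(10) = mex{1,0,3,1,0} = 2
G(11) = mex{2,1,4,2,1} = 0
G(12) = mex{0,2,0,3,2} = 1
G(13) = mex{1,0,1,4,3} = 2
G(14) = mex{2,1,2,0,4} = 3
G(15) = mex{3,2,0,1,0} = 4
G(16) = mex{4,3,1,2,1} = 0
G(17) = mex{0,4,2,0,2} = 1
G(n+8) = G(n) holds for n = 0,…,6 (a full window of length max(S) = 7), so the sequence is purely periodic with period 8.

8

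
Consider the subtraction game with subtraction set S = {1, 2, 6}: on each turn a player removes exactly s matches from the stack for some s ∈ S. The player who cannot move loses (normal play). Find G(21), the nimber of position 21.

G(0) = 0
G(1) = mex{0} = 1
G(2) = mex{1,0} = 2
G(3) = mex{2,1} = 0
G(4) = mex{0,2} = 1
G(5) = mex{1,0} = 2
G(6) = mex{2,1,0} = 3
G(7) = mex{3,2,1} = 0
G(8) = mex{0,3,2} = 1
G(9) = mex{1,0,0} = 2
G(10) = mex{2,1,1} = 0
G(11) = mex{0,2,2} = 1
G(12) = mex{1,0,3} = 2
G(13) = mex{2,1,0} = 3
G(14) = mex{3,2,1} = 0
G(15) = mex{0,3,2} = 1
G(16) = mex{1,0,0} = 2
G(17) = mex{2,1,1} = 0
G(18) = mex{0,2,2} = 1
G(19) = mex{1,0,3} = 2
G(20) = mex{2,1,0} = 3
G(21) = mex{3,2,1} = 0

0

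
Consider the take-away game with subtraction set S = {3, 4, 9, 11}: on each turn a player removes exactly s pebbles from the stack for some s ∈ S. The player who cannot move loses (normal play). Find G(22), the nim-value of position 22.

G(0) = 0
G(1) = mex{} = 0
G(2) = mex{} = 0
G(3) = mex{0} = 1
G(4) = mex{0,0} = 1
G(5) = mex{0,0} = 1
G(6) = mex{1,0} = 2
G(7) = mex{1,1} = 0
G(8) = mex{1,1} = 0
G(9) = mex{2,1,0} = 3
G(10) = mex{0,2,0} = 1
G(11) = mex{0,0,0,0} = 1
G(12) = mex{3,0,1,0} = 2
G(13) = mex{1,3,1,0} = 2
G(14) = mex{1,1,1,1} = 0
G(15) = mex{2,1,2,1} = 0
G(16) = mex{2,2,0,1} = 3
G(17) = mex{0,2,0,2} = 1
G(18) = mex{0,0,3,0} = 1
G(19) = mex{3,0,1,0} = 2
G(20) = mex{1,3,1,3} = 0
G(21) = mex{1,1,2,1} = 0
G(22) = mex{2,1,2,1} = 0

0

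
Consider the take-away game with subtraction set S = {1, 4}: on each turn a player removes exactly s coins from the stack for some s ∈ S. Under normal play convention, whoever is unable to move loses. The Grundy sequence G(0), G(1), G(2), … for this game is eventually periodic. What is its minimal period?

5

n :  0  1  2  3  4  5  6  7  8  9 10 11 12 13 14
G :  0  1  0  1  2  0  1  0  1  2  0  1  0  1  2
G(n+5) = G(n) holds for n = 0,…,3 (a full window of length max(S) = 4), so the sequence is purely periodic with period 5.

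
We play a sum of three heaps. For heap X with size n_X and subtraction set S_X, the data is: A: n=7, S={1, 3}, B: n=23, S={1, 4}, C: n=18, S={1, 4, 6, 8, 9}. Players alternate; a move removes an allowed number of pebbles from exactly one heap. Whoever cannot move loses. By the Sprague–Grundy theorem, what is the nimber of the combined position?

1

Heap A, S = {1, 3}:
n : 0 1 2 3 4 5 6 7
G : 0 1 0 1 0 1 0 1
G_A(7) = 1.
Heap B, S = {1, 4}:
n :  0  1  2  3  4  5  6  7  8  9 10 11 12 13 14 15 16 17 18 19 20 21 22 23
G :  0  1  0  1  2  0  1  0  1  2  0  1  0  1  2  0  1  0  1  2  0  1  0  1
G_B(23) = 1.
Heap C, S = {1, 4, 6, 8, 9}:
G(0) = 0
G(1) = mex{0} = 1
G(2) = mex{1} = 0
G(3) = mex{0} = 1
G(4) = mex{1,0} = 2
G(5) = mex{2,1} = 0
G(6) = mex{0,0,0} = 1
G(7) = mex{1,1,1} = 0
G(8) = mex{0,2,0,0} = 1
G(9) = mex{1,0,1,1,0} = 2
G(10) = mex{2,1,2,0,1} = 3
G(11) = mex{3,0,0,1,0} = 2
G(12) = mex{2,1,1,2,1} = 0
G(13) = mex{0,2,0,0,2} = 1
G(14) = mex{1,3,1,1,0} = 2
G(15) = mex{2,2,2,0,1} = 3
G(16) = mex{3,0,3,1,0} = 2
G(17) = mex{2,1,2,2,1} = 0
G(18) = mex{0,2,0,3,2} = 1
G_C(18) = 1.
Combined Grundy value = 1 ⊕ 1 ⊕ 1 = 1.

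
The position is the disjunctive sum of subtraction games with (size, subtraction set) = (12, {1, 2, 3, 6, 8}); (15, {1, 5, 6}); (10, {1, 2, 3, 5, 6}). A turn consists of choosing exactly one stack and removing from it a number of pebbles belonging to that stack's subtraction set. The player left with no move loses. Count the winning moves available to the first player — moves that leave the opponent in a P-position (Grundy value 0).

4

Stack A, S = {1, 2, 3, 6, 8}:
n :  0  1  2  3  4  5  6  7  8  9 10 11 12
G :  0  1  2  3  0  1  2  3  4  0  1  2  3
G_A(12) = 3.
Stack B, S = {1, 5, 6}:
G(0) = 0
G(1) = mex{0} = 1
G(2) = mex{1} = 0
G(3) = mex{0} = 1
G(4) = mex{1} = 0
G(5) = mex{0,0} = 1
G(6) = mex{1,1,0} = 2
G(7) = mex{2,0,1} = 3
G(8) = mex{3,1,0} = 2
G(9) = mex{2,0,1} = 3
G(10) = mex{3,1,0} = 2
G(11) = mex{2,2,1} = 0
G(12) = mex{0,3,2} = 1
G(13) = mex{1,2,3} = 0
G(14) = mex{0,3,2} = 1
G(15) = mex{1,2,3} = 0
G_B(15) = 0.
Stack C, S = {1, 2, 3, 5, 6}:
n :  0  1  2  3  4  5  6  7  8  9 10
G :  0  1  2  3  0  1  2  3  0  1  2
G_C(10) = 2.
Combined Grundy value = 3 ⊕ 0 ⊕ 2 = 1.
A winning move leaves total XOR = 0, i.e. changes one component's Grundy value g to g ⊕ X where X is the current total.
Stack A: need g' = 3⊕1 = 2. Options: 12−1→G=2, 12−2→G=1, 12−3→G=0, 12−6→G=2, 12−8→G=0. Hits: 2.
Stack B: need g' = 0⊕1 = 1. Options: 15−1→G=1, 15−5→G=2, 15−6→G=3. Hits: 1.
Stack C: need g' = 2⊕1 = 3. Options: 10−1→G=1, 10−2→G=0, 10−3→G=3, 10−5→G=1, 10−6→G=0. Hits: 1.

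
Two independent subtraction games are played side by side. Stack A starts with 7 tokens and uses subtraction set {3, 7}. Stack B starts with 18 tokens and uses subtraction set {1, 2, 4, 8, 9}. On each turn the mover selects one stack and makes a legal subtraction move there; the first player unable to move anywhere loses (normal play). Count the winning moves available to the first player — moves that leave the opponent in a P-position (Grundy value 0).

Stack A, S = {3, 7}:
G(0) = 0
G(1) = mex{} = 0
G(2) = mex{} = 0
G(3) = mex{0} = 1
G(4) = mex{0} = 1
G(5) = mex{0} = 1
G(6) = mex{1} = 0
G(7) = mex{1,0} = 2
G_A(7) = 2.
Stack B, S = {1, 2, 4, 8, 9}:
n :  0  1  2  3  4  5  6  7  8  9 10 11 12 13 14 15 16 17 18
G :  0  1  2  0  1  2  0  1  2  3  4  5  3  0  1  2  0  1  2
G_B(18) = 2.
Combined Grundy value = 2 ⊕ 2 = 0.
A winning move leaves total XOR = 0, i.e. changes one component's Grundy value g to g ⊕ X where X is the current total.
Stack A: target g' = 2⊕0 = 2, but every legal move changes the Grundy value (mex property), so 0 moves.
Stack B: target g' = 2⊕0 = 2, but every legal move changes the Grundy value (mex property), so 0 moves.

0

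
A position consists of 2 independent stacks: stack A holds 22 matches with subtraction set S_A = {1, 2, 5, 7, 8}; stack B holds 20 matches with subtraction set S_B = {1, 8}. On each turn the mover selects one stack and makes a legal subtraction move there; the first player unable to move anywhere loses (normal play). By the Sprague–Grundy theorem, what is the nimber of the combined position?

1

Stack A, S = {1, 2, 5, 7, 8}:
n :  0  1  2  3  4  5  6  7  8  9 10 11 12 13 14 15 16 17 18 19 20 21 22
G :  0  1  2  0  1  2  0  1  2  0  1  2  0  1  2  0  1  2  0  1  2  0  1
G_A(22) = 1.
Stack B, S = {1, 8}:
n :  0  1  2  3  4  5  6  7  8  9 10 11 12 13 14 15 16 17 18 19 20
G :  0  1  0  1  0  1  0  1  2  0  1  0  1  0  1  0  1  2  0  1  0
G_B(20) = 0.
Combined Grundy value = 1 ⊕ 0 = 1.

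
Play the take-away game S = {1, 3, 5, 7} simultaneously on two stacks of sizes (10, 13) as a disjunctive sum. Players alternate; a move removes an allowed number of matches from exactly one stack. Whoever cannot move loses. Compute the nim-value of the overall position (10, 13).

1

All stacks use S = {1, 3, 5, 7}:
G(0) = 0
G(1) = mex{0} = 1
G(2) = mex{1} = 0
G(3) = mex{0,0} = 1
G(4) = mex{1,1} = 0
G(5) = mex{0,0,0} = 1
G(6) = mex{1,1,1} = 0
G(7) = mex{0,0,0,0} = 1
G(8) = mex{1,1,1,1} = 0
G(9) = mex{0,0,0,0} = 1
G(10) = mex{1,1,1,1} = 0
G(11) = mex{0,0,0,0} = 1
G(12) = mex{1,1,1,1} = 0
G(13) = mex{0,0,0,0} = 1
Stack A: G(10) = 0.
Stack B: G(13) = 1.
Combined Grundy value = 0 ⊕ 1 = 1.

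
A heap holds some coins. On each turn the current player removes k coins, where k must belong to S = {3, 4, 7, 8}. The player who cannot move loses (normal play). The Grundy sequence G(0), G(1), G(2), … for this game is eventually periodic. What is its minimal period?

11

G(0) = 0
G(1) = mex{} = 0
G(2) = mex{} = 0
G(3) = mex{0} = 1
G(4) = mex{0,0} = 1
G(5) = mex{0,0} = 1
G(6) = mex{1,0} = 2
G(7) = mex{1,1,0} = 2
G(8) = mex{1,1,0,0} = 2
G(9) = mex{2,1,0,0} = 3
G(10) = mex{2,2,1,0} = 3
G(11) = mex{2,2,1,1} = 0
G(12) = mex{3,2,1,1} = 0
G(13) = mex{3,3,2,1} = 0
G(14) = mex{0,3,2,2} = 1
G(15) = mex{0,0,2,2} = 1
G(16) = mex{0,0,3,2} = 1
G(17) = mex{1,0,3,3} = 2
G(18) = mex{1,1,0,3} = 2
G(19) = mex{1,1,0,0} = 2
G(20) = mex{2,1,0,0} = 3
G(21) = mex{2,2,1,0} = 3
G(22) = mex{2,2,1,1} = 0
G(23) = mex{3,2,1,1} = 0
G(n+11) = G(n) holds for n = 0,…,7 (a full window of length max(S) = 8), so the sequence is purely periodic with period 11.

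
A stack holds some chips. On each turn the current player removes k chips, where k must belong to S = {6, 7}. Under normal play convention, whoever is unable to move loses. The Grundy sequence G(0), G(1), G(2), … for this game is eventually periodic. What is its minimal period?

13

n :  0  1  2  3  4  5  6  7  8  9 10 11 12 13 14 15 16 17 18 19 20 21 22 23 24 25 26 27
G :  0  0  0  0  0  0  1  1  1  1  1  1  2  0  0  0  0  0  0  1  1  1  1  1  1  2  0  0
G(n+13) = G(n) holds for n = 0,…,6 (a full window of length max(S) = 7), so the sequence is purely periodic with period 13.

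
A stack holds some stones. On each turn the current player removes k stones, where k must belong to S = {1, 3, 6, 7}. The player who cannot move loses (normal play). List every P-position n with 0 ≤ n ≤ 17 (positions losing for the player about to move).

G(0) = 0
G(1) = mex{0} = 1
G(2) = mex{1} = 0
G(3) = mex{0,0} = 1
G(4) = mex{1,1} = 0
G(5) = mex{0,0} = 1
G(6) = mex{1,1,0} = 2
G(7) = mex{2,0,1,0} = 3
G(8) = mex{3,1,0,1} = 2
G(9) = mex{2,2,1,0} = 3
G(10) = mex{3,3,0,1} = 2
G(11) = mex{2,2,1,0} = 3
G(12) = mex{3,3,2,1} = 0
G(13) = mex{0,2,3,2} = 1
G(14) = mex{1,3,2,3} = 0
G(15) = mex{0,0,3,2} = 1
G(16) = mex{1,1,2,3} = 0
G(17) = mex{0,0,3,2} = 1
P-positions are exactly the n with G(n) = 0.

0, 2, 4, 12, 14, 16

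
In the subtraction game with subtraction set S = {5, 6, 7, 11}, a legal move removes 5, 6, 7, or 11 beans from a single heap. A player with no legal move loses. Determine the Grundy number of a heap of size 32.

0

n :  0  1  2  3  4  5  6  7  8  9 10 11 12 13 14 15 16 17 18 19 20 21 22 23 24 25 26 27 28 29 30 31 32
G :  0  0  0  0  0  1  1  1  1  1  2  2  2  2  2  3  0  0  0  0  0  1  1  1  1  1  2  2  2  2  2  3  0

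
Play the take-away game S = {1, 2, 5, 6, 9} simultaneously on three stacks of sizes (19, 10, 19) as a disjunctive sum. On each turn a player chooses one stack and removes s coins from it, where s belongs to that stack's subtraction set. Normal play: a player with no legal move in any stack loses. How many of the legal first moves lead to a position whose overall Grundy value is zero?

All stacks use S = {1, 2, 5, 6, 9}:
G(0) = 0
G(1) = mex{0} = 1
G(2) = mex{1,0} = 2
G(3) = mex{2,1} = 0
G(4) = mex{0,2} = 1
G(5) = mex{1,0,0} = 2
G(6) = mex{2,1,1,0} = 3
G(7) = mex{3,2,2,1} = 0
G(8) = mex{0,3,0,2} = 1
G(9) = mex{1,0,1,0,0} = 2
G(10) = mex{2,1,2,1,1} = 0
G(11) = mex{0,2,3,2,2} = 1
G(12) = mex{1,0,0,3,0} = 2
G(13) = mex{2,1,1,0,1} = 3
G(14) = mex{3,2,2,1,2} = 0
G(15) = mex{0,3,0,2,3} = 1
G(16) = mex{1,0,1,0,0} = 2
G(17) = mex{2,1,2,1,1} = 0
G(18) = mex{0,2,3,2,2} = 1
G(19) = mex{1,0,0,3,0} = 2
Stack A: G(19) = 2.
Stack B: G(10) = 0.
Stack C: G(19) = 2.
Combined Grundy value = 2 ⊕ 0 ⊕ 2 = 0.
A winning move leaves total XOR = 0, i.e. changes one component's Grundy value g to g ⊕ X where X is the current total.
Stack A: target g' = 2⊕0 = 2, but every legal move changes the Grundy value (mex property), so 0 moves.
Stack B: target g' = 0⊕0 = 0, but every legal move changes the Grundy value (mex property), so 0 moves.
Stack C: target g' = 2⊕0 = 2, but every legal move changes the Grundy value (mex property), so 0 moves.

0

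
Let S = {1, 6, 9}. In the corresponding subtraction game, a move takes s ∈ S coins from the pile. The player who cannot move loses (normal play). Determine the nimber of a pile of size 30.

n :  0  1  2  3  4  5  6  7  8  9 10 11 12 13 14 15 16 17 18 19 20 21 22 23 24 25 26 27 28 29 30
G :  0  1  0  1  0  1  2  0  1  2  3  2  0  1  0  1  2  0  1  0  1  2  0  1  0  1  2  0  1  0  1

1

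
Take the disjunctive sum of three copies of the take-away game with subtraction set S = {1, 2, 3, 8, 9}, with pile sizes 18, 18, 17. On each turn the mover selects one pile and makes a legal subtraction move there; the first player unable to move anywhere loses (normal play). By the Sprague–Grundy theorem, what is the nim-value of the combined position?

All piles use S = {1, 2, 3, 8, 9}:
n :  0  1  2  3  4  5  6  7  8  9 10 11 12 13 14 15 16 17 18
G :  0  1  2  3  0  1  2  3  4  5  0  1  2  3  0  1  2  3  4
Pile A: G(18) = 4.
Pile B: G(18) = 4.
Pile C: G(17) = 3.
Combined Grundy value = 4 ⊕ 4 ⊕ 3 = 3.

3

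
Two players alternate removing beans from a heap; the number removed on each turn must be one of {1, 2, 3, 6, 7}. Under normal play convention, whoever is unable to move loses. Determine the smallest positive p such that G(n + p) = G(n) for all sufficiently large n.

G(0) = 0
G(1) = mex{0} = 1
G(2) = mex{1,0} = 2
G(3) = mex{2,1,0} = 3
G(4) = mex{3,2,1} = 0
G(5) = mex{0,3,2} = 1
G(6) = mex{1,0,3,0} = 2
G(7) = mex{2,1,0,1,0} = 3
G(8) = mex{3,2,1,2,1} = 0
G(9) = mex{0,3,2,3,2} = 1
G(10) = mex{1,0,3,0,3} = 2
G(11) = mex{2,1,0,1,0} = 3
G(12) = mex{3,2,1,2,1} = 0
G(13) = mex{0,3,2,3,2} = 1
G(14) = mex{1,0,3,0,3} = 2
G(n+4) = G(n) holds for n = 0,…,6 (a full window of length max(S) = 7), so the sequence is purely periodic with period 4.

4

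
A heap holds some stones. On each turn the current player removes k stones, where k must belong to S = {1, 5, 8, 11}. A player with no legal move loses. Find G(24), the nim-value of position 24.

G(0) = 0
G(1) = mex{0} = 1
G(2) = mex{1} = 0
G(3) = mex{0} = 1
G(4) = mex{1} = 0
G(5) = mex{0,0} = 1
G(6) = mex{1,1} = 0
G(7) = mex{0,0} = 1
G(8) = mex{1,1,0} = 2
G(9) = mex{2,0,1} = 3
G(10) = mex{3,1,0} = 2
G(11) = mex{2,0,1,0} = 3
G(12) = mex{3,1,0,1} = 2
G(13) = mex{2,2,1,0} = 3
G(14) = mex{3,3,0,1} = 2
G(15) = mex{2,2,1,0} = 3
G(16) = mex{3,3,2,1} = 0
G(17) = mex{0,2,3,0} = 1
G(18) = mex{1,3,2,1} = 0
G(19) = mex{0,2,3,2} = 1
G(20) = mex{1,3,2,3} = 0
G(21) = mex{0,0,3,2} = 1
G(22) = mex{1,1,2,3} = 0
G(23) = mex{0,0,3,2} = 1
G(24) = mex{1,1,0,3} = 2

2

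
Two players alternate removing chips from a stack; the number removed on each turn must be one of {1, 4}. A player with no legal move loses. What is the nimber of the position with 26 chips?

G(0) = 0
G(1) = mex{0} = 1
G(2) = mex{1} = 0
G(3) = mex{0} = 1
G(4) = mex{1,0} = 2
G(5) = mex{2,1} = 0
G(6) = mex{0,0} = 1
G(7) = mex{1,1} = 0
G(8) = mex{0,2} = 1
G(9) = mex{1,0} = 2
G(10) = mex{2,1} = 0
G(11) = mex{0,0} = 1
G(12) = mex{1,1} = 0
G(13) = mex{0,2} = 1
G(14) = mex{1,0} = 2
G(15) = mex{2,1} = 0
G(16) = mex{0,0} = 1
G(17) = mex{1,1} = 0
G(18) = mex{0,2} = 1
G(19) = mex{1,0} = 2
G(20) = mex{2,1} = 0
G(21) = mex{0,0} = 1
G(22) = mex{1,1} = 0
G(23) = mex{0,2} = 1
G(24) = mex{1,0} = 2
G(25) = mex{2,1} = 0
G(26) = mex{0,0} = 1

1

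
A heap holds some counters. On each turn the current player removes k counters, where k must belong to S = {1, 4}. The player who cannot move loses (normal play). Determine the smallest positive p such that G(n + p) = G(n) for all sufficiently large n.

n :  0  1  2  3  4  5  6  7  8  9 10 11 12 13 14
G :  0  1  0  1  2  0  1  0  1  2  0  1  0  1  2
G(n+5) = G(n) holds for n = 0,…,3 (a full window of length max(S) = 4), so the sequence is purely periodic with period 5.

5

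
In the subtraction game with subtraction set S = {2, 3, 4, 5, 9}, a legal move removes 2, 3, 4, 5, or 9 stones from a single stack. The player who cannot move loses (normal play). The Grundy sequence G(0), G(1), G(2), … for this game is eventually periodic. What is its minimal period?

7

n :  0  1  2  3  4  5  6  7  8  9 10 11 12 13 14 15 16 17
G :  0  0  1  1  2  2  3  0  0  1  1  2  2  3  0  0  1  1
G(n+7) = G(n) holds for n = 0,…,8 (a full window of length max(S) = 9), so the sequence is purely periodic with period 7.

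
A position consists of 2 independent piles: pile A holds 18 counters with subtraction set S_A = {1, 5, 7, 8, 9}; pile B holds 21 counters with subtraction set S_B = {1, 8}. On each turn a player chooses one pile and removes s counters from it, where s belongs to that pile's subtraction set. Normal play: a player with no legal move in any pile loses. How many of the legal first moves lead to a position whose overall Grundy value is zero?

3

Pile A, S = {1, 5, 7, 8, 9}:
G(0) = 0
G(1) = mex{0} = 1
G(2) = mex{1} = 0
G(3) = mex{0} = 1
G(4) = mex{1} = 0
G(5) = mex{0,0} = 1
G(6) = mex{1,1} = 0
G(7) = mex{0,0,0} = 1
G(8) = mex{1,1,1,0} = 2
G(9) = mex{2,0,0,1,0} = 3
G(10) = mex{3,1,1,0,1} = 2
G(11) = mex{2,0,0,1,0} = 3
G(12) = mex{3,1,1,0,1} = 2
G(13) = mex{2,2,0,1,0} = 3
G(14) = mex{3,3,1,0,1} = 2
G(15) = mex{2,2,2,1,0} = 3
G(16) = mex{3,3,3,2,1} = 0
G(17) = mex{0,2,2,3,2} = 1
G(18) = mex{1,3,3,2,3} = 0
G_A(18) = 0.
Pile B, S = {1, 8}:
n :  0  1  2  3  4  5  6  7  8  9 10 11 12 13 14 15 16 17 18 19 20 21
G :  0  1  0  1  0  1  0  1  2  0  1  0  1  0  1  0  1  2  0  1  0  1
G_B(21) = 1.
Combined Grundy value = 0 ⊕ 1 = 1.
A winning move leaves total XOR = 0, i.e. changes one component's Grundy value g to g ⊕ X where X is the current total.
Pile A: need g' = 0⊕1 = 1. Options: 18−1→G=1, 18−5→G=3, 18−7→G=3, 18−8→G=2, 18−9→G=3. Hits: 1.
Pile B: need g' = 1⊕1 = 0. Options: 21−1→G=0, 21−8→G=0. Hits: 2.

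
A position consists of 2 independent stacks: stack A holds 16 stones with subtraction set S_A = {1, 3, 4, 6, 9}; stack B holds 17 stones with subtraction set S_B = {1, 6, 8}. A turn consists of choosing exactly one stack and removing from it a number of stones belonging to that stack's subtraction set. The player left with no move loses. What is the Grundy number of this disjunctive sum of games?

Stack A, S = {1, 3, 4, 6, 9}:
n :  0  1  2  3  4  5  6  7  8  9 10 11 12 13 14 15 16
G :  0  1  0  1  2  3  2  0  1  4  3  2  0  1  0  1  2
G_A(16) = 2.
Stack B, S = {1, 6, 8}:
n :  0  1  2  3  4  5  6  7  8  9 10 11 12 13 14 15 16 17
G :  0  1  0  1  0  1  2  0  1  0  1  0  1  2  0  1  0  1
G_B(17) = 1.
Combined Grundy value = 2 ⊕ 1 = 3.

3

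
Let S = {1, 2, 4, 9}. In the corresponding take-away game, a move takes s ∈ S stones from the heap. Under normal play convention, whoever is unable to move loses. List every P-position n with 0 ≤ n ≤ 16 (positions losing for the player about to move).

n :  0  1  2  3  4  5  6  7  8  9 10 11 12 13 14 15 16
G :  0  1  2  0  1  2  0  1  2  3  4  0  1  2  0  1  2
P-positions are exactly the n with G(n) = 0.

0, 3, 6, 11, 14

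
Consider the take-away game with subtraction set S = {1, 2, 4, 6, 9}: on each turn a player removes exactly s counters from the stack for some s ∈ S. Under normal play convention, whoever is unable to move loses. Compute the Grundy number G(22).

n :  0  1  2  3  4  5  6  7  8  9 10 11 12 13 14 15 16 17 18 19 20 21 22
G :  0  1  2  0  1  2  3  4  0  1  2  0  1  2  3  4  0  1  2  0  1  2  3

3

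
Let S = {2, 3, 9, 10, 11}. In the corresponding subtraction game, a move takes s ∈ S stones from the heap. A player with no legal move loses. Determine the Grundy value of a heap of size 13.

n :  0  1  2  3  4  5  6  7  8  9 10 11 12 13
G :  0  0  1  1  2  0  0  1  1  2  2  3  3  0

0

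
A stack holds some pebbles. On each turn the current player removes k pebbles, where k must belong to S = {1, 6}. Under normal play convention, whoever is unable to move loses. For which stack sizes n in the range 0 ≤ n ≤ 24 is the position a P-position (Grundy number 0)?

G(0) = 0
G(1) = mex{0} = 1
G(2) = mex{1} = 0
G(3) = mex{0} = 1
G(4) = mex{1} = 0
G(5) = mex{0} = 1
G(6) = mex{1,0} = 2
G(7) = mex{2,1} = 0
G(8) = mex{0,0} = 1
G(9) = mex{1,1} = 0
G(10) = mex{0,0} = 1
G(11) = mex{1,1} = 0
G(12) = mex{0,2} = 1
G(13) = mex{1,0} = 2
G(14) = mex{2,1} = 0
G(15) = mex{0,0} = 1
G(16) = mex{1,1} = 0
G(17) = mex{0,0} = 1
G(18) = mex{1,1} = 0
G(19) = mex{0,2} = 1
G(20) = mex{1,0} = 2
G(21) = mex{2,1} = 0
G(22) = mex{0,0} = 1
G(23) = mex{1,1} = 0
G(24) = mex{0,0} = 1
P-positions are exactly the n with G(n) = 0.

0, 2, 4, 7, 9, 11, 14, 16, 18, 21, 23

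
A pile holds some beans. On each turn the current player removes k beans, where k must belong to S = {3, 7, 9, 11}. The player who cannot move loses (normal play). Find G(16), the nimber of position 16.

0

n :  0  1  2  3  4  5  6  7  8  9 10 11 12 13 14 15 16
G :  0  0  0  1  1  1  0  2  2  1  3  3  2  2  0  3  0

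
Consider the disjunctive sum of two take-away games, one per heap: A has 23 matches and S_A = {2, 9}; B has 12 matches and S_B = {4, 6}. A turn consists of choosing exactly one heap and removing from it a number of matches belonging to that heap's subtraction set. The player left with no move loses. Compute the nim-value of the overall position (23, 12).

Heap A, S = {2, 9}:
n :  0  1  2  3  4  5  6  7  8  9 10 11 12 13 14 15 16 17 18 19 20 21 22 23
G :  0  0  1  1  0  0  1  1  0  2  1  0  0  1  1  0  0  1  1  0  2  1  0  0
G_A(23) = 0.
Heap B, S = {4, 6}:
n :  0  1  2  3  4  5  6  7  8  9 10 11 12
G :  0  0  0  0  1  1  1  1  2  2  0  0  0
G_B(12) = 0.
Combined Grundy value = 0 ⊕ 0 = 0.

0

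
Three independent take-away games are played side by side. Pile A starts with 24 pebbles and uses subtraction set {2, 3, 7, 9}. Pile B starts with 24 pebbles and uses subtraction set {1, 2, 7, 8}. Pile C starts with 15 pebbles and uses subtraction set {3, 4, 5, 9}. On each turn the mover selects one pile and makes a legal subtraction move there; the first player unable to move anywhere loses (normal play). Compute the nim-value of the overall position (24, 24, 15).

Pile A, S = {2, 3, 7, 9}:
n :  0  1  2  3  4  5  6  7  8  9 10 11 12 13 14 15 16 17 18 19 20 21 22 23 24
G :  0  0  1  1  2  0  0  1  1  2  2  0  3  1  2  2  0  0  1  1  2  0  0  1  1
G_A(24) = 1.
Pile B, S = {1, 2, 7, 8}:
n :  0  1  2  3  4  5  6  7  8  9 10 11 12 13 14 15 16 17 18 19 20 21 22 23 24
G :  0  1  2  0  1  2  0  1  2  0  1  2  0  1  2  0  1  2  0  1  2  0  1  2  0
G_B(24) = 0.
Pile C, S = {3, 4, 5, 9}:
G(0) = 0
G(1) = mex{} = 0
G(2) = mex{} = 0
G(3) = mex{0} = 1
G(4) = mex{0,0} = 1
G(5) = mex{0,0,0} = 1
G(6) = mex{1,0,0} = 2
G(7) = mex{1,1,0} = 2
G(8) = mex{1,1,1} = 0
G(9) = mex{2,1,1,0} = 3
G(10) = mex{2,2,1,0} = 3
G(11) = mex{0,2,2,0} = 1
G(12) = mex{3,0,2,1} = 4
G(13) = mex{3,3,0,1} = 2
G(14) = mex{1,3,3,1} = 0
G(15) = mex{4,1,3,2} = 0
G_C(15) = 0.
Combined Grundy value = 1 ⊕ 0 ⊕ 0 = 1.

1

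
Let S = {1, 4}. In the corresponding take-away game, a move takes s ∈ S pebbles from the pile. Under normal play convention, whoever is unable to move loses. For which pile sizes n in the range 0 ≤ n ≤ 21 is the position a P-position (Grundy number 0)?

0, 2, 5, 7, 10, 12, 15, 17, 20

G(0) = 0
G(1) = mex{0} = 1
G(2) = mex{1} = 0
G(3) = mex{0} = 1
G(4) = mex{1,0} = 2
G(5) = mex{2,1} = 0
G(6) = mex{0,0} = 1
G(7) = mex{1,1} = 0
G(8) = mex{0,2} = 1
G(9) = mex{1,0} = 2
G(10) = mex{2,1} = 0
G(11) = mex{0,0} = 1
G(12) = mex{1,1} = 0
G(13) = mex{0,2} = 1
G(14) = mex{1,0} = 2
G(15) = mex{2,1} = 0
G(16) = mex{0,0} = 1
G(17) = mex{1,1} = 0
G(18) = mex{0,2} = 1
G(19) = mex{1,0} = 2
G(20) = mex{2,1} = 0
G(21) = mex{0,0} = 1
P-positions are exactly the n with G(n) = 0.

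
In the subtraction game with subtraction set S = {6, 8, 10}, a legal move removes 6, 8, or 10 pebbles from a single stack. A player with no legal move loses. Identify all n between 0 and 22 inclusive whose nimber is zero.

G(0) = 0
G(1) = mex{} = 0
G(2) = mex{} = 0
G(3) = mex{} = 0
G(4) = mex{} = 0
G(5) = mex{} = 0
G(6) = mex{0} = 1
G(7) = mex{0} = 1
G(8) = mex{0,0} = 1
G(9) = mex{0,0} = 1
G(10) = mex{0,0,0} = 1
G(11) = mex{0,0,0} = 1
G(12) = mex{1,0,0} = 2
G(13) = mex{1,0,0} = 2
G(14) = mex{1,1,0} = 2
G(15) = mex{1,1,0} = 2
G(16) = mex{1,1,1} = 0
G(17) = mex{1,1,1} = 0
G(18) = mex{2,1,1} = 0
G(19) = mex{2,1,1} = 0
G(20) = mex{2,2,1} = 0
G(21) = mex{2,2,1} = 0
G(22) = mex{0,2,2} = 1
P-positions are exactly the n with G(n) = 0.

0, 1, 2, 3, 4, 5, 16, 17, 18, 19, 20, 21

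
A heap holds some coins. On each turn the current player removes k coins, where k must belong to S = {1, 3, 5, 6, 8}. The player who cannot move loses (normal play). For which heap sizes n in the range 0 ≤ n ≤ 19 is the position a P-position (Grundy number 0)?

0, 2, 4, 11, 13, 15

n :  0  1  2  3  4  5  6  7  8  9 10 11 12 13 14 15 16 17 18 19
G :  0  1  0  1  0  1  2  3  2  3  2  0  1  0  1  0  1  2  3  2
P-positions are exactly the n with G(n) = 0.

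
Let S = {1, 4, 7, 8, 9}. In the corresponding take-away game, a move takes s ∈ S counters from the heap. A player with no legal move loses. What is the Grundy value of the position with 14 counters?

4

G(0) = 0
G(1) = mex{0} = 1
G(2) = mex{1} = 0
G(3) = mex{0} = 1
G(4) = mex{1,0} = 2
G(5) = mex{2,1} = 0
G(6) = mex{0,0} = 1
G(7) = mex{1,1,0} = 2
G(8) = mex{2,2,1,0} = 3
G(9) = mex{3,0,0,1,0} = 2
G(10) = mex{2,1,1,0,1} = 3
G(11) = mex{3,2,2,1,0} = 4
G(12) = mex{4,3,0,2,1} = 5
G(13) = mex{5,2,1,0,2} = 3
G(14) = mex{3,3,2,1,0} = 4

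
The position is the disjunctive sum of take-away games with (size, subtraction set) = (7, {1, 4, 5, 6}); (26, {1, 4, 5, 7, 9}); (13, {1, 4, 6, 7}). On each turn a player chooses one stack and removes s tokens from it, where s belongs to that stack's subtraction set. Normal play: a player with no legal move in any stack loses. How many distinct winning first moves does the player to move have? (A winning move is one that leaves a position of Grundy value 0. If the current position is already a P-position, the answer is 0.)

2

Stack A, S = {1, 4, 5, 6}:
G(0) = 0
G(1) = mex{0} = 1
G(2) = mex{1} = 0
G(3) = mex{0} = 1
G(4) = mex{1,0} = 2
G(5) = mex{2,1,0} = 3
G(6) = mex{3,0,1,0} = 2
G(7) = mex{2,1,0,1} = 3
G_A(7) = 3.
Stack B, S = {1, 4, 5, 7, 9}:
G(0) = 0
G(1) = mex{0} = 1
G(2) = mex{1} = 0
G(3) = mex{0} = 1
G(4) = mex{1,0} = 2
G(5) = mex{2,1,0} = 3
G(6) = mex{3,0,1} = 2
G(7) = mex{2,1,0,0} = 3
G(8) = mex{3,2,1,1} = 0
G(9) = mex{0,3,2,0,0} = 1
G(10) = mex{1,2,3,1,1} = 0
G(11) = mex{0,3,2,2,0} = 1
G(12) = mex{1,0,3,3,1} = 2
G(13) = mex{2,1,0,2,2} = 3
G(14) = mex{3,0,1,3,3} = 2
G(15) = mex{2,1,0,0,2} = 3
G(16) = mex{3,2,1,1,3} = 0
G(17) = mex{0,3,2,0,0} = 1
G(18) = mex{1,2,3,1,1} = 0
G(19) = mex{0,3,2,2,0} = 1
G(20) = mex{1,0,3,3,1} = 2
G(21) = mex{2,1,0,2,2} = 3
G(22) = mex{3,0,1,3,3} = 2
G(23) = mex{2,1,0,0,2} = 3
G(24) = mex{3,2,1,1,3} = 0
G(25) = mex{0,3,2,0,0} = 1
G(26) = mex{1,2,3,1,1} = 0
G_B(26) = 0.
Stack C, S = {1, 4, 6, 7}:
n :  0  1  2  3  4  5  6  7  8  9 10 11 12 13
G :  0  1  0  1  2  0  1  2  3  2  0  1  2  0
G_C(13) = 0.
Combined Grundy value = 3 ⊕ 0 ⊕ 0 = 3.
A winning move leaves total XOR = 0, i.e. changes one component's Grundy value g to g ⊕ X where X is the current total.
Stack A: need g' = 3⊕3 = 0. Options: 7−1→G=2, 7−4→G=1, 7−5→G=0, 7−6→G=1. Hits: 1.
Stack B: need g' = 0⊕3 = 3. Options: 26−1→G=1, 26−4→G=2, 26−5→G=3, 26−7→G=1, 26−9→G=1. Hits: 1.
Stack C: need g' = 0⊕3 = 3. Options: 13−1→G=2, 13−4→G=2, 13−6→G=2, 13−7→G=1. Hits: 0.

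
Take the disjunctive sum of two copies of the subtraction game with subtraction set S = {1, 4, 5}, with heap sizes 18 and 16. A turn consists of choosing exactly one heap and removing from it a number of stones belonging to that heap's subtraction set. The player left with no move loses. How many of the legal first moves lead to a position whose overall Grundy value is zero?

0

All heaps use S = {1, 4, 5}:
G(0) = 0
G(1) = mex{0} = 1
G(2) = mex{1} = 0
G(3) = mex{0} = 1
G(4) = mex{1,0} = 2
G(5) = mex{2,1,0} = 3
G(6) = mex{3,0,1} = 2
G(7) = mex{2,1,0} = 3
G(8) = mex{3,2,1} = 0
G(9) = mex{0,3,2} = 1
G(10) = mex{1,2,3} = 0
G(11) = mex{0,3,2} = 1
G(12) = mex{1,0,3} = 2
G(13) = mex{2,1,0} = 3
G(14) = mex{3,0,1} = 2
G(15) = mex{2,1,0} = 3
G(16) = mex{3,2,1} = 0
G(17) = mex{0,3,2} = 1
G(18) = mex{1,2,3} = 0
Heap A: G(18) = 0.
Heap B: G(16) = 0.
Combined Grundy value = 0 ⊕ 0 = 0.
A winning move leaves total XOR = 0, i.e. changes one component's Grundy value g to g ⊕ X where X is the current total.
Heap A: target g' = 0⊕0 = 0, but every legal move changes the Grundy value (mex property), so 0 moves.
Heap B: target g' = 0⊕0 = 0, but every legal move changes the Grundy value (mex property), so 0 moves.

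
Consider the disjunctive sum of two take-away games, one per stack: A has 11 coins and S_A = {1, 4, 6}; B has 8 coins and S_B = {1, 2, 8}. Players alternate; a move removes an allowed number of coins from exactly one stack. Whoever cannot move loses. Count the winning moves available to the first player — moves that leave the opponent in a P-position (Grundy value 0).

1

Stack A, S = {1, 4, 6}:
G(0) = 0
G(1) = mex{0} = 1
G(2) = mex{1} = 0
G(3) = mex{0} = 1
G(4) = mex{1,0} = 2
G(5) = mex{2,1} = 0
G(6) = mex{0,0,0} = 1
G(7) = mex{1,1,1} = 0
G(8) = mex{0,2,0} = 1
G(9) = mex{1,0,1} = 2
G(10) = mex{2,1,2} = 0
G(11) = mex{0,0,0} = 1
G_A(11) = 1.
Stack B, S = {1, 2, 8}:
n : 0 1 2 3 4 5 6 7 8
G : 0 1 2 0 1 2 0 1 2
G_B(8) = 2.
Combined Grundy value = 1 ⊕ 2 = 3.
A winning move leaves total XOR = 0, i.e. changes one component's Grundy value g to g ⊕ X where X is the current total.
Stack A: need g' = 1⊕3 = 2. Options: 11−1→G=0, 11−4→G=0, 11−6→G=0. Hits: 0.
Stack B: need g' = 2⊕3 = 1. Options: 8−1→G=1, 8−2→G=0, 8−8→G=0. Hits: 1.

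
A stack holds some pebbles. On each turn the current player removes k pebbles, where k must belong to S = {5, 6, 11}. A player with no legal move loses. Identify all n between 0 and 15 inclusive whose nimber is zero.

0, 1, 2, 3, 4

G(0) = 0
G(1) = mex{} = 0
G(2) = mex{} = 0
G(3) = mex{} = 0
G(4) = mex{} = 0
G(5) = mex{0} = 1
G(6) = mex{0,0} = 1
G(7) = mex{0,0} = 1
G(8) = mex{0,0} = 1
G(9) = mex{0,0} = 1
G(10) = mex{1,0} = 2
G(11) = mex{1,1,0} = 2
G(12) = mex{1,1,0} = 2
G(13) = mex{1,1,0} = 2
G(14) = mex{1,1,0} = 2
G(15) = mex{2,1,0} = 3
P-positions are exactly the n with G(n) = 0.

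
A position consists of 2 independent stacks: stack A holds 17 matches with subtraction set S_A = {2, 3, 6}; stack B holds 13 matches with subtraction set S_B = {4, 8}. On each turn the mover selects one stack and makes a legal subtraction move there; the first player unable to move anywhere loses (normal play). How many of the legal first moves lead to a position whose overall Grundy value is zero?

2

Stack A, S = {2, 3, 6}:
n :  0  1  2  3  4  5  6  7  8  9 10 11 12 13 14 15 16 17
G :  0  0  1  1  2  0  3  1  2  0  0  1  1  2  0  3  1  2
G_A(17) = 2.
Stack B, S = {4, 8}:
n :  0  1  2  3  4  5  6  7  8  9 10 11 12 13
G :  0  0  0  0  1  1  1  1  2  2  2  2  0  0
G_B(13) = 0.
Combined Grundy value = 2 ⊕ 0 = 2.
A winning move leaves total XOR = 0, i.e. changes one component's Grundy value g to g ⊕ X where X is the current total.
Stack A: need g' = 2⊕2 = 0. Options: 17−2→G=3, 17−3→G=0, 17−6→G=1. Hits: 1.
Stack B: need g' = 0⊕2 = 2. Options: 13−4→G=2, 13−8→G=1. Hits: 1.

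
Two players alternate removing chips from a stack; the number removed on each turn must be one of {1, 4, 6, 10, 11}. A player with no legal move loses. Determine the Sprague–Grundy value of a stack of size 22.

1

G(0) = 0
G(1) = mex{0} = 1
G(2) = mex{1} = 0
G(3) = mex{0} = 1
G(4) = mex{1,0} = 2
G(5) = mex{2,1} = 0
G(6) = mex{0,0,0} = 1
G(7) = mex{1,1,1} = 0
G(8) = mex{0,2,0} = 1
G(9) = mex{1,0,1} = 2
G(10) = mex{2,1,2,0} = 3
G(11) = mex{3,0,0,1,0} = 2
G(12) = mex{2,1,1,0,1} = 3
G(13) = mex{3,2,0,1,0} = 4
G(14) = mex{4,3,1,2,1} = 0
G(15) = mex{0,2,2,0,2} = 1
G(16) = mex{1,3,3,1,0} = 2
G(17) = mex{2,4,2,0,1} = 3
G(18) = mex{3,0,3,1,0} = 2
G(19) = mex{2,1,4,2,1} = 0
G(20) = mex{0,2,0,3,2} = 1
G(21) = mex{1,3,1,2,3} = 0
G(22) = mex{0,2,2,3,2} = 1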